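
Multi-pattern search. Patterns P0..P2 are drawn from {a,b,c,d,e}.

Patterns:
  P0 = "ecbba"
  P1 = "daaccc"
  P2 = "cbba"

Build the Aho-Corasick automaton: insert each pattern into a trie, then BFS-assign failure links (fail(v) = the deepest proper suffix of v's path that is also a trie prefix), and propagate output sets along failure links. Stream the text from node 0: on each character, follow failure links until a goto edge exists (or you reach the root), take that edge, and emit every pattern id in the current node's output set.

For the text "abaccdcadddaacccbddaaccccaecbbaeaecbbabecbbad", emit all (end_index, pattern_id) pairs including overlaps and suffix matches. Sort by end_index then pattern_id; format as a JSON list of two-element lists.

Build:
Trie nodes:
  n0 'ε': c→12 d→6 e→1
  n1 'e': c→2
  n2 'ec': b→3
  n3 'ecb': b→4
  n4 'ecbb': a→5
  n5 'ecbba': ·  ←P0
  n6 'd': a→7
  n7 'da': a→8
  n8 'daa': c→9
  n9 'daac': c→10
  n10 'daacc': c→11
  n11 'daaccc': ·  ←P1
  n12 'c': b→13
  n13 'cb': b→14
  n14 'cbb': a→15
  n15 'cbba': ·  ←P2

Failure links (BFS by depth):
  n1('e'): parent n0 fail=0; on 'e' 0 → fail=0;  out ∅∪∅=∅
  n6('d'): parent n0 fail=0; on 'd' 0 → fail=0;  out ∅∪∅=∅
  n12('c'): parent n0 fail=0; on 'c' 0 → fail=0;  out ∅∪∅=∅
  n2('ec'): parent n1 fail=0; on 'c' 0 → fail=12;  out ∅∪∅=∅
  n7('da'): parent n6 fail=0; on 'a' 0 → fail=0;  out ∅∪∅=∅
  n13('cb'): parent n12 fail=0; on 'b' 0 → fail=0;  out ∅∪∅=∅
  n3('ecb'): parent n2 fail=12; on 'b' 12 → fail=13;  out ∅∪∅=∅
  n8('daa'): parent n7 fail=0; on 'a' 0 → fail=0;  out ∅∪∅=∅
  n14('cbb'): parent n13 fail=0; on 'b' 0 → fail=0;  out ∅∪∅=∅
  n4('ecbb'): parent n3 fail=13; on 'b' 13 → fail=14;  out ∅∪∅=∅
  n9('daac'): parent n8 fail=0; on 'c' 0 → fail=12;  out ∅∪∅=∅
  n15('cbba'): parent n14 fail=0; on 'a' 0 → fail=0;  out {2}∪∅={2}
  n5('ecbba'): parent n4 fail=14; on 'a' 14 → fail=15;  out {0}∪{2}={0,2}
  n10('daacc'): parent n9 fail=12; on 'c' 12→0 → fail=12;  out ∅∪∅=∅
  n11('daaccc'): parent n10 fail=12; on 'c' 12→0 → fail=12;  out {1}∪∅={1}

Text stream:
i=0 'a': node 0→0
i=1 'b': node 0→0
i=2 'a': node 0→0
i=3 'c': node 0→12
i=4 'c': node 12→12 (via fail)
i=5 'd': node 12→6 (via fail)
i=6 'c': node 6→12 (via fail)
i=7 'a': node 12→0 (via fail)
i=8 'd': node 0→6
i=9 'd': node 6→6 (via fail)
i=10 'd': node 6→6 (via fail)
i=11 'a': node 6→7
i=12 'a': node 7→8
i=13 'c': node 8→9
i=14 'c': node 9→10
i=15 'c': node 10→11  ** P1@[10:15]
i=16 'b': node 11→13 (via fail)
i=17 'd': node 13→6 (via fail)
i=18 'd': node 6→6 (via fail)
i=19 'a': node 6→7
i=20 'a': node 7→8
i=21 'c': node 8→9
i=22 'c': node 9→10
i=23 'c': node 10→11  ** P1@[18:23]
i=24 'c': node 11→12 (via fail)
i=25 'a': node 12→0 (via fail)
i=26 'e': node 0→1
i=27 'c': node 1→2
i=28 'b': node 2→3
i=29 'b': node 3→4
i=30 'a': node 4→5  ** P0@[26:30],P2@[27:30]
i=31 'e': node 5→1 (via fail)
i=32 'a': node 1→0 (via fail)
i=33 'e': node 0→1
i=34 'c': node 1→2
i=35 'b': node 2→3
i=36 'b': node 3→4
i=37 'a': node 4→5  ** P0@[33:37],P2@[34:37]
i=38 'b': node 5→0 (via fail)
i=39 'e': node 0→1
i=40 'c': node 1→2
i=41 'b': node 2→3
i=42 'b': node 3→4
i=43 'a': node 4→5  ** P0@[39:43],P2@[40:43]
i=44 'd': node 5→6 (via fail)

All matches (sorted): [[15,1],[23,1],[30,0],[30,2],[37,0],[37,2],[43,0],[43,2]]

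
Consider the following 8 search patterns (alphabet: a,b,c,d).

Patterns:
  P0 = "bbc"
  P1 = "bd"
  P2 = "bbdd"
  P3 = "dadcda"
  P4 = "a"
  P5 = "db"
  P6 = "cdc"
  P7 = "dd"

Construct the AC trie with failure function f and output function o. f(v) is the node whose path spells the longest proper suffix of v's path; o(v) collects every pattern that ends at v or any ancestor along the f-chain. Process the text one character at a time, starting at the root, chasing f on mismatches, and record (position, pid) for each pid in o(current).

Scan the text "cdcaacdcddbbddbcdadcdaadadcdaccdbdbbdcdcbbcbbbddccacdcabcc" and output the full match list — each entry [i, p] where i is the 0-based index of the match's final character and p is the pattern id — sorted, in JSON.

Build:
Trie nodes:
  n0 'ε': a→13 b→1 c→15 d→7
  n1 'b': b→2 d→4
  n2 'bb': c→3 d→5
  n3 'bbc': ·  [P0 ends]
  n4 'bd': ·  [P1 ends]
  n5 'bbd': d→6
  n6 'bbdd': ·  [P2 ends]
  n7 'd': a→8 b→14 d→18
  n8 'da': d→9
  n9 'dad': c→10
  n10 'dadc': d→11
  n11 'dadcd': a→12
  n12 'dadcda': ·  [P3 ends]
  n13 'a': ·  [P4 ends]
  n14 'db': ·  [P5 ends]
  n15 'c': d→16
  n16 'cd': c→17
  n17 'cdc': ·  [P6 ends]
  n18 'dd': ·  [P7 ends]

Failure links (BFS by depth):
  fail(1) 'b': from fail(0)=0 chase 'b': 0 ⇒ 0;  out=∅∪out(0)=∅
  fail(7) 'd': from fail(0)=0 chase 'd': 0 ⇒ 0;  out=∅∪out(0)=∅
  fail(13) 'a': from fail(0)=0 chase 'a': 0 ⇒ 0;  out={4}∪out(0)={4}
  fail(15) 'c': from fail(0)=0 chase 'c': 0 ⇒ 0;  out=∅∪out(0)=∅
  fail(2) 'bb': from fail(1)=0 chase 'b': 0 ⇒ 1;  out=∅∪out(1)=∅
  fail(4) 'bd': from fail(1)=0 chase 'd': 0 ⇒ 7;  out={1}∪out(7)={1}
  fail(8) 'da': from fail(7)=0 chase 'a': 0 ⇒ 13;  out=∅∪out(13)={4}
  fail(14) 'db': from fail(7)=0 chase 'b': 0 ⇒ 1;  out={5}∪out(1)={5}
  fail(16) 'cd': from fail(15)=0 chase 'd': 0 ⇒ 7;  out=∅∪out(7)=∅
  fail(18) 'dd': from fail(7)=0 chase 'd': 0 ⇒ 7;  out={7}∪out(7)={7}
  fail(3) 'bbc': from fail(2)=1 chase 'c': 1→0 ⇒ 15;  out={0}∪out(15)={0}
  fail(5) 'bbd': from fail(2)=1 chase 'd': 1 ⇒ 4;  out=∅∪out(4)={1}
  fail(9) 'dad': from fail(8)=13 chase 'd': 13→0 ⇒ 7;  out=∅∪out(7)=∅
  fail(17) 'cdc': from fail(16)=7 chase 'c': 7→0 ⇒ 15;  out={6}∪out(15)={6}
  fail(6) 'bbdd': from fail(5)=4 chase 'd': 4→7 ⇒ 18;  out={2}∪out(18)={2,7}
  fail(10) 'dadc': from fail(9)=7 chase 'c': 7→0 ⇒ 15;  out=∅∪out(15)=∅
  fail(11) 'dadcd': from fail(10)=15 chase 'd': 15 ⇒ 16;  out=∅∪out(16)=∅
  fail(12) 'dadcda': from fail(11)=16 chase 'a': 16→7 ⇒ 8;  out={3}∪out(8)={3,4}

Text stream:
[0] read 'c'  n0⇒n15
[1] read 'd'  n15⇒n16
[2] read 'c'  n16⇒n17  emit P6@[0:2]
[3] read 'a'  n17⇒n13 (fail-walked)  emit P4@[3:3]
[4] read 'a'  n13⇒n13 (fail-walked)  emit P4@[4:4]
[5] read 'c'  n13⇒n15 (fail-walked)
[6] read 'd'  n15⇒n16
[7] read 'c'  n16⇒n17  emit P6@[5:7]
[8] read 'd'  n17⇒n16 (fail-walked)
[9] read 'd'  n16⇒n18 (fail-walked)  emit P7@[8:9]
[10] read 'b'  n18⇒n14 (fail-walked)  emit P5@[9:10]
[11] read 'b'  n14⇒n2 (fail-walked)
[12] read 'd'  n2⇒n5  emit P1@[11:12]
[13] read 'd'  n5⇒n6  emit P2@[10:13],P7@[12:13]
[14] read 'b'  n6⇒n14 (fail-walked)  emit P5@[13:14]
[15] read 'c'  n14⇒n15 (fail-walked)
[16] read 'd'  n15⇒n16
[17] read 'a'  n16⇒n8 (fail-walked)  emit P4@[17:17]
[18] read 'd'  n8⇒n9
[19] read 'c'  n9⇒n10
[20] read 'd'  n10⇒n11
[21] read 'a'  n11⇒n12  emit P3@[16:21],P4@[21:21]
[22] read 'a'  n12⇒n13 (fail-walked)  emit P4@[22:22]
[23] read 'd'  n13⇒n7 (fail-walked)
[24] read 'a'  n7⇒n8  emit P4@[24:24]
[25] read 'd'  n8⇒n9
[26] read 'c'  n9⇒n10
[27] read 'd'  n10⇒n11
[28] read 'a'  n11⇒n12  emit P3@[23:28],P4@[28:28]
[29] read 'c'  n12⇒n15 (fail-walked)
[30] read 'c'  n15⇒n15 (fail-walked)
[31] read 'd'  n15⇒n16
[32] read 'b'  n16⇒n14 (fail-walked)  emit P5@[31:32]
[33] read 'd'  n14⇒n4 (fail-walked)  emit P1@[32:33]
[34] read 'b'  n4⇒n14 (fail-walked)  emit P5@[33:34]
[35] read 'b'  n14⇒n2 (fail-walked)
[36] read 'd'  n2⇒n5  emit P1@[35:36]
[37] read 'c'  n5⇒n15 (fail-walked)
[38] read 'd'  n15⇒n16
[39] read 'c'  n16⇒n17  emit P6@[37:39]
[40] read 'b'  n17⇒n1 (fail-walked)
[41] read 'b'  n1⇒n2
[42] read 'c'  n2⇒n3  emit P0@[40:42]
[43] read 'b'  n3⇒n1 (fail-walked)
[44] read 'b'  n1⇒n2
[45] read 'b'  n2⇒n2 (fail-walked)
[46] read 'd'  n2⇒n5  emit P1@[45:46]
[47] read 'd'  n5⇒n6  emit P2@[44:47],P7@[46:47]
[48] read 'c'  n6⇒n15 (fail-walked)
[49] read 'c'  n15⇒n15 (fail-walked)
[50] read 'a'  n15⇒n13 (fail-walked)  emit P4@[50:50]
[51] read 'c'  n13⇒n15 (fail-walked)
[52] read 'd'  n15⇒n16
[53] read 'c'  n16⇒n17  emit P6@[51:53]
[54] read 'a'  n17⇒n13 (fail-walked)  emit P4@[54:54]
[55] read 'b'  n13⇒n1 (fail-walked)
[56] read 'c'  n1⇒n15 (fail-walked)
[57] read 'c'  n15⇒n15 (fail-walked)

All matches (sorted): [[2,6],[3,4],[4,4],[7,6],[9,7],[10,5],[12,1],[13,2],[13,7],[14,5],[17,4],[21,3],[21,4],[22,4],[24,4],[28,3],[28,4],[32,5],[33,1],[34,5],[36,1],[39,6],[42,0],[46,1],[47,2],[47,7],[50,4],[53,6],[54,4]]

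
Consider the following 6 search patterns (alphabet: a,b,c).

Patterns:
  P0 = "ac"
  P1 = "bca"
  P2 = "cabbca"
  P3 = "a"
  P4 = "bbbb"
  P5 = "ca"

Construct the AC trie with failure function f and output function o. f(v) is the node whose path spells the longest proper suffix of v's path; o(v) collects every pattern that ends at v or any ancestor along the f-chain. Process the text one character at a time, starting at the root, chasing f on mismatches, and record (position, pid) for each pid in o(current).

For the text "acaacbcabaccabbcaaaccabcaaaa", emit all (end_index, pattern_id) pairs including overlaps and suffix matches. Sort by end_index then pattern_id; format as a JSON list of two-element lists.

Build:
Trie (insert patterns):
  n0 'ε': a→1 b→3 c→6
  n1 'a': c→2  [P3 ends]
  n2 'ac': ·  [P0 ends]
  n3 'b': b→12 c→4
  n4 'bc': a→5
  n5 'bca': ·  [P1 ends]
  n6 'c': a→7
  n7 'ca': b→8  [P5 ends]
  n8 'cab': b→9
  n9 'cabb': c→10
  n10 'cabbc': a→11
  n11 'cabbca': ·  [P2 ends]
  n12 'bb': b→13
  n13 'bbb': b→14
  n14 'bbbb': ·  [P4 ends]

BFS fail/out derivation:
  n1('a'): parent n0 fail=0; on 'a' 0 → fail=0;  out {3}∪∅={3}
  n3('b'): parent n0 fail=0; on 'b' 0 → fail=0;  out ∅∪∅=∅
  n6('c'): parent n0 fail=0; on 'c' 0 → fail=0;  out ∅∪∅=∅
  n2('ac'): parent n1 fail=0; on 'c' 0 → fail=6;  out {0}∪∅={0}
  n4('bc'): parent n3 fail=0; on 'c' 0 → fail=6;  out ∅∪∅=∅
  n7('ca'): parent n6 fail=0; on 'a' 0 → fail=1;  out {5}∪{3}={3,5}
  n12('bb'): parent n3 fail=0; on 'b' 0 → fail=3;  out ∅∪∅=∅
  n5('bca'): parent n4 fail=6; on 'a' 6 → fail=7;  out {1}∪{3,5}={1,3,5}
  n8('cab'): parent n7 fail=1; on 'b' 1→0 → fail=3;  out ∅∪∅=∅
  n13('bbb'): parent n12 fail=3; on 'b' 3 → fail=12;  out ∅∪∅=∅
  n9('cabb'): parent n8 fail=3; on 'b' 3 → fail=12;  out ∅∪∅=∅
  n14('bbbb'): parent n13 fail=12; on 'b' 12 → fail=13;  out {4}∪∅={4}
  n10('cabbc'): parent n9 fail=12; on 'c' 12→3 → fail=4;  out ∅∪∅=∅
  n11('cabbca'): parent n10 fail=4; on 'a' 4 → fail=5;  out {2}∪{1,3,5}={1,2,3,5}

Scan:
i=0 'a': node 0→1  → match P3@[0:0]
i=1 'c': node 1→2  → match P0@[0:1]
i=2 'a': node 2→7 (fail-walked)  → match P3@[2:2],P5@[1:2]
i=3 'a': node 7→1 (fail-walked)  → match P3@[3:3]
i=4 'c': node 1→2  → match P0@[3:4]
i=5 'b': node 2→3 (fail-walked)
i=6 'c': node 3→4
i=7 'a': node 4→5  → match P1@[5:7],P3@[7:7],P5@[6:7]
i=8 'b': node 5→8 (fail-walked)
i=9 'a': node 8→1 (fail-walked)  → match P3@[9:9]
i=10 'c': node 1→2  → match P0@[9:10]
i=11 'c': node 2→6 (fail-walked)
i=12 'a': node 6→7  → match P3@[12:12],P5@[11:12]
i=13 'b': node 7→8
i=14 'b': node 8→9
i=15 'c': node 9→10
i=16 'a': node 10→11  → match P1@[14:16],P2@[11:16],P3@[16:16],P5@[15:16]
i=17 'a': node 11→1 (fail-walked)  → match P3@[17:17]
i=18 'a': node 1→1 (fail-walked)  → match P3@[18:18]
i=19 'c': node 1→2  → match P0@[18:19]
i=20 'c': node 2→6 (fail-walked)
i=21 'a': node 6→7  → match P3@[21:21],P5@[20:21]
i=22 'b': node 7→8
i=23 'c': node 8→4 (fail-walked)
i=24 'a': node 4→5  → match P1@[22:24],P3@[24:24],P5@[23:24]
i=25 'a': node 5→1 (fail-walked)  → match P3@[25:25]
i=26 'a': node 1→1 (fail-walked)  → match P3@[26:26]
i=27 'a': node 1→1 (fail-walked)  → match P3@[27:27]

Result: [[0,3],[1,0],[2,3],[2,5],[3,3],[4,0],[7,1],[7,3],[7,5],[9,3],[10,0],[12,3],[12,5],[16,1],[16,2],[16,3],[16,5],[17,3],[18,3],[19,0],[21,3],[21,5],[24,1],[24,3],[24,5],[25,3],[26,3],[27,3]]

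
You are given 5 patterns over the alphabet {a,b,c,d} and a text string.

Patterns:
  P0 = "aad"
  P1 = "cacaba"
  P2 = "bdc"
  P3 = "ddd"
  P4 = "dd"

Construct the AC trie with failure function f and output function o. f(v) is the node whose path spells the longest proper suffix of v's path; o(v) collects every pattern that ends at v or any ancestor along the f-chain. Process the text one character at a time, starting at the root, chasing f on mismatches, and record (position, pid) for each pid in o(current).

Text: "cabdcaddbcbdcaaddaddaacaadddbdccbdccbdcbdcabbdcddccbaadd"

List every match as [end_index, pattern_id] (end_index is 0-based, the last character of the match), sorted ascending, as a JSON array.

Construct AC machine:
Trie nodes:
  n0 'ε': a→1 b→10 c→4 d→13
  n1 'a': a→2
  n2 'aa': d→3
  n3 'aad': ·  ←P0
  n4 'c': a→5
  n5 'ca': c→6
  n6 'cac': a→7
  n7 'caca': b→8
  n8 'cacab': a→9
  n9 'cacaba': ·  ←P1
  n10 'b': d→11
  n11 'bd': c→12
  n12 'bdc': ·  ←P2
  n13 'd': d→14
  n14 'dd': d→15  ←P4
  n15 'ddd': ·  ←P3

Failure links (BFS by depth):
  fail(1) 'a': from fail(0)=0 chase 'a': 0 ⇒ 0;  out=∅∪out(0)=∅
  fail(4) 'c': from fail(0)=0 chase 'c': 0 ⇒ 0;  out=∅∪out(0)=∅
  fail(10) 'b': from fail(0)=0 chase 'b': 0 ⇒ 0;  out=∅∪out(0)=∅
  fail(13) 'd': from fail(0)=0 chase 'd': 0 ⇒ 0;  out=∅∪out(0)=∅
  fail(2) 'aa': from fail(1)=0 chase 'a': 0 ⇒ 1;  out=∅∪out(1)=∅
  fail(5) 'ca': from fail(4)=0 chase 'a': 0 ⇒ 1;  out=∅∪out(1)=∅
  fail(11) 'bd': from fail(10)=0 chase 'd': 0 ⇒ 13;  out=∅∪out(13)=∅
  fail(14) 'dd': from fail(13)=0 chase 'd': 0 ⇒ 13;  out={4}∪out(13)={4}
  fail(3) 'aad': from fail(2)=1 chase 'd': 1→0 ⇒ 13;  out={0}∪out(13)={0}
  fail(6) 'cac': from fail(5)=1 chase 'c': 1→0 ⇒ 4;  out=∅∪out(4)=∅
  fail(12) 'bdc': from fail(11)=13 chase 'c': 13→0 ⇒ 4;  out={2}∪out(4)={2}
  fail(15) 'ddd': from fail(14)=13 chase 'd': 13 ⇒ 14;  out={3}∪out(14)={3,4}
  fail(7) 'caca': from fail(6)=4 chase 'a': 4 ⇒ 5;  out=∅∪out(5)=∅
  fail(8) 'cacab': from fail(7)=5 chase 'b': 5→1→0 ⇒ 10;  out=∅∪out(10)=∅
  fail(9) 'cacaba': from fail(8)=10 chase 'a': 10→0 ⇒ 1;  out={1}∪out(1)={1}

Scan:
pos 0 'c': at 4
pos 1 'a': at 5
pos 2 'b': at 10 ·f
pos 3 'd': at 11
pos 4 'c': at 12  ** P2@[2:4]
pos 5 'a': at 5 ·f
pos 6 'd': at 13 ·f
pos 7 'd': at 14  ** P4@[6:7]
pos 8 'b': at 10 ·f
pos 9 'c': at 4 ·f
pos 10 'b': at 10 ·f
pos 11 'd': at 11
pos 12 'c': at 12  ** P2@[10:12]
pos 13 'a': at 5 ·f
pos 14 'a': at 2 ·f
pos 15 'd': at 3  ** P0@[13:15]
pos 16 'd': at 14 ·f  ** P4@[15:16]
pos 17 'a': at 1 ·f
pos 18 'd': at 13 ·f
pos 19 'd': at 14  ** P4@[18:19]
pos 20 'a': at 1 ·f
pos 21 'a': at 2
pos 22 'c': at 4 ·f
pos 23 'a': at 5
pos 24 'a': at 2 ·f
pos 25 'd': at 3  ** P0@[23:25]
pos 26 'd': at 14 ·f  ** P4@[25:26]
pos 27 'd': at 15  ** P3@[25:27],P4@[26:27]
pos 28 'b': at 10 ·f
pos 29 'd': at 11
pos 30 'c': at 12  ** P2@[28:30]
pos 31 'c': at 4 ·f
pos 32 'b': at 10 ·f
pos 33 'd': at 11
pos 34 'c': at 12  ** P2@[32:34]
pos 35 'c': at 4 ·f
pos 36 'b': at 10 ·f
pos 37 'd': at 11
pos 38 'c': at 12  ** P2@[36:38]
pos 39 'b': at 10 ·f
pos 40 'd': at 11
pos 41 'c': at 12  ** P2@[39:41]
pos 42 'a': at 5 ·f
pos 43 'b': at 10 ·f
pos 44 'b': at 10 ·f
pos 45 'd': at 11
pos 46 'c': at 12  ** P2@[44:46]
pos 47 'd': at 13 ·f
pos 48 'd': at 14  ** P4@[47:48]
pos 49 'c': at 4 ·f
pos 50 'c': at 4 ·f
pos 51 'b': at 10 ·f
pos 52 'a': at 1 ·f
pos 53 'a': at 2
pos 54 'd': at 3  ** P0@[52:54]
pos 55 'd': at 14 ·f  ** P4@[54:55]

Matches: [[4,2],[7,4],[12,2],[15,0],[16,4],[19,4],[25,0],[26,4],[27,3],[27,4],[30,2],[34,2],[38,2],[41,2],[46,2],[48,4],[54,0],[55,4]]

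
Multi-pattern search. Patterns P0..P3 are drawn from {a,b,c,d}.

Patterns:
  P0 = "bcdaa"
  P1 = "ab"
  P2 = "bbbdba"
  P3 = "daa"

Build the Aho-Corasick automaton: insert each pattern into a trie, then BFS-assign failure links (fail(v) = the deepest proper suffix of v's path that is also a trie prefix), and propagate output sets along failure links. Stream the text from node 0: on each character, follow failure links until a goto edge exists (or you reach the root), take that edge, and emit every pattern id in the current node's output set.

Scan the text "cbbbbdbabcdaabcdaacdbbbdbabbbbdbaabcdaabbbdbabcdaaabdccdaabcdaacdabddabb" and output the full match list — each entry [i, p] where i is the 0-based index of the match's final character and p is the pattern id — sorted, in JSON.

Build:
Trie (insert patterns):
  0='ε' goto a→6 b→1 d→13
  1='b' goto b→8 c→2
  2='bc' goto d→3
  3='bcd' goto a→4
  4='bcda' goto a→5
  5='bcdaa' goto ·  [P0 ends]
  6='a' goto b→7
  7='ab' goto ·  [P1 ends]
  8='bb' goto b→9
  9='bbb' goto d→10
  10='bbbd' goto b→11
  11='bbbdb' goto a→12
  12='bbbdba' goto ·  [P2 ends]
  13='d' goto a→14
  14='da' goto a→15
  15='daa' goto ·  [P3 ends]

Failure links (BFS by depth):
  fail(1) 'b': from fail(0)=0 chase 'b': 0 ⇒ 0;  out=∅∪out(0)=∅
  fail(6) 'a': from fail(0)=0 chase 'a': 0 ⇒ 0;  out=∅∪out(0)=∅
  fail(13) 'd': from fail(0)=0 chase 'd': 0 ⇒ 0;  out=∅∪out(0)=∅
  fail(2) 'bc': from fail(1)=0 chase 'c': 0 ⇒ 0;  out=∅∪out(0)=∅
  fail(7) 'ab': from fail(6)=0 chase 'b': 0 ⇒ 1;  out={1}∪out(1)={1}
  fail(8) 'bb': from fail(1)=0 chase 'b': 0 ⇒ 1;  out=∅∪out(1)=∅
  fail(14) 'da': from fail(13)=0 chase 'a': 0 ⇒ 6;  out=∅∪out(6)=∅
  fail(3) 'bcd': from fail(2)=0 chase 'd': 0 ⇒ 13;  out=∅∪out(13)=∅
  fail(9) 'bbb': from fail(8)=1 chase 'b': 1 ⇒ 8;  out=∅∪out(8)=∅
  fail(15) 'daa': from fail(14)=6 chase 'a': 6→0 ⇒ 6;  out={3}∪out(6)={3}
  fail(4) 'bcda': from fail(3)=13 chase 'a': 13 ⇒ 14;  out=∅∪out(14)=∅
  fail(10) 'bbbd': from fail(9)=8 chase 'd': 8→1→0 ⇒ 13;  out=∅∪out(13)=∅
  fail(5) 'bcdaa': from fail(4)=14 chase 'a': 14 ⇒ 15;  out={0}∪out(15)={0,3}
  fail(11) 'bbbdb': from fail(10)=13 chase 'b': 13→0 ⇒ 1;  out=∅∪out(1)=∅
  fail(12) 'bbbdba': from fail(11)=1 chase 'a': 1→0 ⇒ 6;  out={2}∪out(6)={2}

Scan:
[0] read 'c'  n0⇒n0
[1] read 'b'  n0⇒n1
[2] read 'b'  n1⇒n8
[3] read 'b'  n8⇒n9
[4] read 'b'  n9⇒n9 ·f
[5] read 'd'  n9⇒n10
[6] read 'b'  n10⇒n11
[7] read 'a'  n11⇒n12  ** P2@[2:7]
[8] read 'b'  n12⇒n7 ·f  ** P1@[7:8]
[9] read 'c'  n7⇒n2 ·f
[10] read 'd'  n2⇒n3
[11] read 'a'  n3⇒n4
[12] read 'a'  n4⇒n5  ** P0@[8:12],P3@[10:12]
[13] read 'b'  n5⇒n7 ·f  ** P1@[12:13]
[14] read 'c'  n7⇒n2 ·f
[15] read 'd'  n2⇒n3
[16] read 'a'  n3⇒n4
[17] read 'a'  n4⇒n5  ** P0@[13:17],P3@[15:17]
[18] read 'c'  n5⇒n0 ·f
[19] read 'd'  n0⇒n13
[20] read 'b'  n13⇒n1 ·f
[21] read 'b'  n1⇒n8
[22] read 'b'  n8⇒n9
[23] read 'd'  n9⇒n10
[24] read 'b'  n10⇒n11
[25] read 'a'  n11⇒n12  ** P2@[20:25]
[26] read 'b'  n12⇒n7 ·f  ** P1@[25:26]
[27] read 'b'  n7⇒n8 ·f
[28] read 'b'  n8⇒n9
[29] read 'b'  n9⇒n9 ·f
[30] read 'd'  n9⇒n10
[31] read 'b'  n10⇒n11
[32] read 'a'  n11⇒n12  ** P2@[27:32]
[33] read 'a'  n12⇒n6 ·f
[34] read 'b'  n6⇒n7  ** P1@[33:34]
[35] read 'c'  n7⇒n2 ·f
[36] read 'd'  n2⇒n3
[37] read 'a'  n3⇒n4
[38] read 'a'  n4⇒n5  ** P0@[34:38],P3@[36:38]
[39] read 'b'  n5⇒n7 ·f  ** P1@[38:39]
[40] read 'b'  n7⇒n8 ·f
[41] read 'b'  n8⇒n9
[42] read 'd'  n9⇒n10
[43] read 'b'  n10⇒n11
[44] read 'a'  n11⇒n12  ** P2@[39:44]
[45] read 'b'  n12⇒n7 ·f  ** P1@[44:45]
[46] read 'c'  n7⇒n2 ·f
[47] read 'd'  n2⇒n3
[48] read 'a'  n3⇒n4
[49] read 'a'  n4⇒n5  ** P0@[45:49],P3@[47:49]
[50] read 'a'  n5⇒n6 ·f
[51] read 'b'  n6⇒n7  ** P1@[50:51]
[52] read 'd'  n7⇒n13 ·f
[53] read 'c'  n13⇒n0 ·f
[54] read 'c'  n0⇒n0
[55] read 'd'  n0⇒n13
[56] read 'a'  n13⇒n14
[57] read 'a'  n14⇒n15  ** P3@[55:57]
[58] read 'b'  n15⇒n7 ·f  ** P1@[57:58]
[59] read 'c'  n7⇒n2 ·f
[60] read 'd'  n2⇒n3
[61] read 'a'  n3⇒n4
[62] read 'a'  n4⇒n5  ** P0@[58:62],P3@[60:62]
[63] read 'c'  n5⇒n0 ·f
[64] read 'd'  n0⇒n13
[65] read 'a'  n13⇒n14
[66] read 'b'  n14⇒n7 ·f  ** P1@[65:66]
[67] read 'd'  n7⇒n13 ·f
[68] read 'd'  n13⇒n13 ·f
[69] read 'a'  n13⇒n14
[70] read 'b'  n14⇒n7 ·f  ** P1@[69:70]
[71] read 'b'  n7⇒n8 ·f

All matches (sorted): [[7,2],[8,1],[12,0],[12,3],[13,1],[17,0],[17,3],[25,2],[26,1],[32,2],[34,1],[38,0],[38,3],[39,1],[44,2],[45,1],[49,0],[49,3],[51,1],[57,3],[58,1],[62,0],[62,3],[66,1],[70,1]]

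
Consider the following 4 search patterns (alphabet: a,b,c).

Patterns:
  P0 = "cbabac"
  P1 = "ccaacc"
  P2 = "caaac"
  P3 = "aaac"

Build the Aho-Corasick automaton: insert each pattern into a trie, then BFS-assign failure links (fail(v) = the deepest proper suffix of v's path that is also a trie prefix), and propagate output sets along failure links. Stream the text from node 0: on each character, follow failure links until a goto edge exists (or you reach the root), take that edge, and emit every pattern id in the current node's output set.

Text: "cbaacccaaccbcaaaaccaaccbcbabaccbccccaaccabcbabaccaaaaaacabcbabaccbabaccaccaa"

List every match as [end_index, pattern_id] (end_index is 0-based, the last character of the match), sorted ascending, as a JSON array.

Build:
Trie (insert patterns):
  n0 'ε': a→16 c→1
  n1 'c': a→12 b→2 c→7
  n2 'cb': a→3
  n3 'cba': b→4
  n4 'cbab': a→5
  n5 'cbaba': c→6
  n6 'cbabac': ·  ←P0
  n7 'cc': a→8
  n8 'cca': a→9
  n9 'ccaa': c→10
  n10 'ccaac': c→11
  n11 'ccaacc': ·  ←P1
  n12 'ca': a→13
  n13 'caa': a→14
  n14 'caaa': c→15
  n15 'caaac': ·  ←P2
  n16 'a': a→17
  n17 'aa': a→18
  n18 'aaa': c→19
  n19 'aaac': ·  ←P3

BFS fail/out derivation:
  n1('c'): parent n0 fail=0; on 'c' 0 → fail=0;  out ∅∪∅=∅
  n16('a'): parent n0 fail=0; on 'a' 0 → fail=0;  out ∅∪∅=∅
  n2('cb'): parent n1 fail=0; on 'b' 0 → fail=0;  out ∅∪∅=∅
  n7('cc'): parent n1 fail=0; on 'c' 0 → fail=1;  out ∅∪∅=∅
  n12('ca'): parent n1 fail=0; on 'a' 0 → fail=16;  out ∅∪∅=∅
  n17('aa'): parent n16 fail=0; on 'a' 0 → fail=16;  out ∅∪∅=∅
  n3('cba'): parent n2 fail=0; on 'a' 0 → fail=16;  out ∅∪∅=∅
  n8('cca'): parent n7 fail=1; on 'a' 1 → fail=12;  out ∅∪∅=∅
  n13('caa'): parent n12 fail=16; on 'a' 16 → fail=17;  out ∅∪∅=∅
  n18('aaa'): parent n17 fail=16; on 'a' 16 → fail=17;  out ∅∪∅=∅
  n4('cbab'): parent n3 fail=16; on 'b' 16→0 → fail=0;  out ∅∪∅=∅
  n9('ccaa'): parent n8 fail=12; on 'a' 12 → fail=13;  out ∅∪∅=∅
  n14('caaa'): parent n13 fail=17; on 'a' 17 → fail=18;  out ∅∪∅=∅
  n19('aaac'): parent n18 fail=17; on 'c' 17→16→0 → fail=1;  out {3}∪∅={3}
  n5('cbaba'): parent n4 fail=0; on 'a' 0 → fail=16;  out ∅∪∅=∅
  n10('ccaac'): parent n9 fail=13; on 'c' 13→17→16→0 → fail=1;  out ∅∪∅=∅
  n15('caaac'): parent n14 fail=18; on 'c' 18 → fail=19;  out {2}∪{3}={2,3}
  n6('cbabac'): parent n5 fail=16; on 'c' 16→0 → fail=1;  out {0}∪∅={0}
  n11('ccaacc'): parent n10 fail=1; on 'c' 1 → fail=7;  out {1}∪∅={1}

Text stream:
pos 0 'c': at 1
pos 1 'b': at 2
pos 2 'a': at 3
pos 3 'a': at 17 ·f
pos 4 'c': at 1 ·f
pos 5 'c': at 7
pos 6 'c': at 7 ·f
pos 7 'a': at 8
pos 8 'a': at 9
pos 9 'c': at 10
pos 10 'c': at 11  emit P1@[5:10]
pos 11 'b': at 2 ·f
pos 12 'c': at 1 ·f
pos 13 'a': at 12
pos 14 'a': at 13
pos 15 'a': at 14
pos 16 'a': at 18 ·f
pos 17 'c': at 19  emit P3@[14:17]
pos 18 'c': at 7 ·f
pos 19 'a': at 8
pos 20 'a': at 9
pos 21 'c': at 10
pos 22 'c': at 11  emit P1@[17:22]
pos 23 'b': at 2 ·f
pos 24 'c': at 1 ·f
pos 25 'b': at 2
pos 26 'a': at 3
pos 27 'b': at 4
pos 28 'a': at 5
pos 29 'c': at 6  emit P0@[24:29]
pos 30 'c': at 7 ·f
pos 31 'b': at 2 ·f
pos 32 'c': at 1 ·f
pos 33 'c': at 7
pos 34 'c': at 7 ·f
pos 35 'c': at 7 ·f
pos 36 'a': at 8
pos 37 'a': at 9
pos 38 'c': at 10
pos 39 'c': at 11  emit P1@[34:39]
pos 40 'a': at 8 ·f
pos 41 'b': at 0 ·f
pos 42 'c': at 1
pos 43 'b': at 2
pos 44 'a': at 3
pos 45 'b': at 4
pos 46 'a': at 5
pos 47 'c': at 6  emit P0@[42:47]
pos 48 'c': at 7 ·f
pos 49 'a': at 8
pos 50 'a': at 9
pos 51 'a': at 14 ·f
pos 52 'a': at 18 ·f
pos 53 'a': at 18 ·f
pos 54 'a': at 18 ·f
pos 55 'c': at 19  emit P3@[52:55]
pos 56 'a': at 12 ·f
pos 57 'b': at 0 ·f
pos 58 'c': at 1
pos 59 'b': at 2
pos 60 'a': at 3
pos 61 'b': at 4
pos 62 'a': at 5
pos 63 'c': at 6  emit P0@[58:63]
pos 64 'c': at 7 ·f
pos 65 'b': at 2 ·f
pos 66 'a': at 3
pos 67 'b': at 4
pos 68 'a': at 5
pos 69 'c': at 6  emit P0@[64:69]
pos 70 'c': at 7 ·f
pos 71 'a': at 8
pos 72 'c': at 1 ·f
pos 73 'c': at 7
pos 74 'a': at 8
pos 75 'a': at 9

Matches: [[10,1],[17,3],[22,1],[29,0],[39,1],[47,0],[55,3],[63,0],[69,0]]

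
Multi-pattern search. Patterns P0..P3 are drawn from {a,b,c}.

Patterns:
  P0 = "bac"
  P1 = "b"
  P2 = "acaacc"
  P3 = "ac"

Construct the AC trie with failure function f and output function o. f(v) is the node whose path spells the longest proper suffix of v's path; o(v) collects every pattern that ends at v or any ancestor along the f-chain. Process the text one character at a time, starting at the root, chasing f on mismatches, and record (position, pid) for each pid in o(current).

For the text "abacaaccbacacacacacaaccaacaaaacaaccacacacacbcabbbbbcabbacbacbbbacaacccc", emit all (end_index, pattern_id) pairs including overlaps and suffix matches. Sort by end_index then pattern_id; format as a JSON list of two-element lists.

Build automaton:
Trie (insert patterns):
  n0 'ε': a→4 b→1
  n1 'b': a→2  [P1 ends]
  n2 'ba': c→3
  n3 'bac': ·  [P0 ends]
  n4 'a': c→5
  n5 'ac': a→6  [P3 ends]
  n6 'aca': a→7
  n7 'acaa': c→8
  n8 'acaac': c→9
  n9 'acaacc': ·  [P2 ends]

BFS fail/out derivation:
  n1('b'): parent n0 fail=0; on 'b' 0 → fail=0;  out {1}∪∅={1}
  n4('a'): parent n0 fail=0; on 'a' 0 → fail=0;  out ∅∪∅=∅
  n2('ba'): parent n1 fail=0; on 'a' 0 → fail=4;  out ∅∪∅=∅
  n5('ac'): parent n4 fail=0; on 'c' 0 → fail=0;  out {3}∪∅={3}
  n3('bac'): parent n2 fail=4; on 'c' 4 → fail=5;  out {0}∪{3}={0,3}
  n6('aca'): parent n5 fail=0; on 'a' 0 → fail=4;  out ∅∪∅=∅
  n7('acaa'): parent n6 fail=4; on 'a' 4→0 → fail=4;  out ∅∪∅=∅
  n8('acaac'): parent n7 fail=4; on 'c' 4 → fail=5;  out ∅∪{3}={3}
  n9('acaacc'): parent n8 fail=5; on 'c' 5→0 → fail=0;  out {2}∪∅={2}

Text stream:
pos 0 'a': at 4
pos 1 'b': at 1 (fail-walked)  emit P1@[1:1]
pos 2 'a': at 2
pos 3 'c': at 3  emit P0@[1:3],P3@[2:3]
pos 4 'a': at 6 (fail-walked)
pos 5 'a': at 7
pos 6 'c': at 8  emit P3@[5:6]
pos 7 'c': at 9  emit P2@[2:7]
pos 8 'b': at 1 (fail-walked)  emit P1@[8:8]
pos 9 'a': at 2
pos 10 'c': at 3  emit P0@[8:10],P3@[9:10]
pos 11 'a': at 6 (fail-walked)
pos 12 'c': at 5 (fail-walked)  emit P3@[11:12]
pos 13 'a': at 6
pos 14 'c': at 5 (fail-walked)  emit P3@[13:14]
pos 15 'a': at 6
pos 16 'c': at 5 (fail-walked)  emit P3@[15:16]
pos 17 'a': at 6
pos 18 'c': at 5 (fail-walked)  emit P3@[17:18]
pos 19 'a': at 6
pos 20 'a': at 7
pos 21 'c': at 8  emit P3@[20:21]
pos 22 'c': at 9  emit P2@[17:22]
pos 23 'a': at 4 (fail-walked)
pos 24 'a': at 4 (fail-walked)
pos 25 'c': at 5  emit P3@[24:25]
pos 26 'a': at 6
pos 27 'a': at 7
pos 28 'a': at 4 (fail-walked)
pos 29 'a': at 4 (fail-walked)
pos 30 'c': at 5  emit P3@[29:30]
pos 31 'a': at 6
pos 32 'a': at 7
pos 33 'c': at 8  emit P3@[32:33]
pos 34 'c': at 9  emit P2@[29:34]
pos 35 'a': at 4 (fail-walked)
pos 36 'c': at 5  emit P3@[35:36]
pos 37 'a': at 6
pos 38 'c': at 5 (fail-walked)  emit P3@[37:38]
pos 39 'a': at 6
pos 40 'c': at 5 (fail-walked)  emit P3@[39:40]
pos 41 'a': at 6
pos 42 'c': at 5 (fail-walked)  emit P3@[41:42]
pos 43 'b': at 1 (fail-walked)  emit P1@[43:43]
pos 44 'c': at 0 (fail-walked)
pos 45 'a': at 4
pos 46 'b': at 1 (fail-walked)  emit P1@[46:46]
pos 47 'b': at 1 (fail-walked)  emit P1@[47:47]
pos 48 'b': at 1 (fail-walked)  emit P1@[48:48]
pos 49 'b': at 1 (fail-walked)  emit P1@[49:49]
pos 50 'b': at 1 (fail-walked)  emit P1@[50:50]
pos 51 'c': at 0 (fail-walked)
pos 52 'a': at 4
pos 53 'b': at 1 (fail-walked)  emit P1@[53:53]
pos 54 'b': at 1 (fail-walked)  emit P1@[54:54]
pos 55 'a': at 2
pos 56 'c': at 3  emit P0@[54:56],P3@[55:56]
pos 57 'b': at 1 (fail-walked)  emit P1@[57:57]
pos 58 'a': at 2
pos 59 'c': at 3  emit P0@[57:59],P3@[58:59]
pos 60 'b': at 1 (fail-walked)  emit P1@[60:60]
pos 61 'b': at 1 (fail-walked)  emit P1@[61:61]
pos 62 'b': at 1 (fail-walked)  emit P1@[62:62]
pos 63 'a': at 2
pos 64 'c': at 3  emit P0@[62:64],P3@[63:64]
pos 65 'a': at 6 (fail-walked)
pos 66 'a': at 7
pos 67 'c': at 8  emit P3@[66:67]
pos 68 'c': at 9  emit P2@[63:68]
pos 69 'c': at 0 (fail-walked)
pos 70 'c': at 0

Matches: [[1,1],[3,0],[3,3],[6,3],[7,2],[8,1],[10,0],[10,3],[12,3],[14,3],[16,3],[18,3],[21,3],[22,2],[25,3],[30,3],[33,3],[34,2],[36,3],[38,3],[40,3],[42,3],[43,1],[46,1],[47,1],[48,1],[49,1],[50,1],[53,1],[54,1],[56,0],[56,3],[57,1],[59,0],[59,3],[60,1],[61,1],[62,1],[64,0],[64,3],[67,3],[68,2]]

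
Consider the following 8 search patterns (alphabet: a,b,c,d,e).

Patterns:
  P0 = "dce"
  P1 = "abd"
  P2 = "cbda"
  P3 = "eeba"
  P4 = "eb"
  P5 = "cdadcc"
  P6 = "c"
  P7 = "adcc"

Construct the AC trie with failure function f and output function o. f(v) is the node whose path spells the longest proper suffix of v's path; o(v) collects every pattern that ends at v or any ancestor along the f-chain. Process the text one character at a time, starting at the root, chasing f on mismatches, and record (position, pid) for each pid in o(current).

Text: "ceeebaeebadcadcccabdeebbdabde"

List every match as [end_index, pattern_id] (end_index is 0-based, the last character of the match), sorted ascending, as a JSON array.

Construct AC machine:
Trie (insert patterns):
  n0 'ε': a→4 c→7 d→1 e→11
  n1 'd': c→2
  n2 'dc': e→3
  n3 'dce': ·  ←P0
  n4 'a': b→5 d→21
  n5 'ab': d→6
  n6 'abd': ·  ←P1
  n7 'c': b→8 d→16  ←P6
  n8 'cb': d→9
  n9 'cbd': a→10
  n10 'cbda': ·  ←P2
  n11 'e': b→15 e→12
  n12 'ee': b→13
  n13 'eeb': a→14
  n14 'eeba': ·  ←P3
  n15 'eb': ·  ←P4
  n16 'cd': a→17
  n17 'cda': d→18
  n18 'cdad': c→19
  n19 'cdadc': c→20
  n20 'cdadcc': ·  ←P5
  n21 'ad': c→22
  n22 'adc': c→23
  n23 'adcc': ·  ←P7

Failure links (BFS by depth):
  n1('d'): parent n0 fail=0; on 'd' 0 → fail=0;  out ∅∪∅=∅
  n4('a'): parent n0 fail=0; on 'a' 0 → fail=0;  out ∅∪∅=∅
  n7('c'): parent n0 fail=0; on 'c' 0 → fail=0;  out {6}∪∅={6}
  n11('e'): parent n0 fail=0; on 'e' 0 → fail=0;  out ∅∪∅=∅
  n2('dc'): parent n1 fail=0; on 'c' 0 → fail=7;  out ∅∪{6}={6}
  n5('ab'): parent n4 fail=0; on 'b' 0 → fail=0;  out ∅∪∅=∅
  n8('cb'): parent n7 fail=0; on 'b' 0 → fail=0;  out ∅∪∅=∅
  n12('ee'): parent n11 fail=0; on 'e' 0 → fail=11;  out ∅∪∅=∅
  n15('eb'): parent n11 fail=0; on 'b' 0 → fail=0;  out {4}∪∅={4}
  n16('cd'): parent n7 fail=0; on 'd' 0 → fail=1;  out ∅∪∅=∅
  n21('ad'): parent n4 fail=0; on 'd' 0 → fail=1;  out ∅∪∅=∅
  n3('dce'): parent n2 fail=7; on 'e' 7→0 → fail=11;  out {0}∪∅={0}
  n6('abd'): parent n5 fail=0; on 'd' 0 → fail=1;  out {1}∪∅={1}
  n9('cbd'): parent n8 fail=0; on 'd' 0 → fail=1;  out ∅∪∅=∅
  n13('eeb'): parent n12 fail=11; on 'b' 11 → fail=15;  out ∅∪{4}={4}
  n17('cda'): parent n16 fail=1; on 'a' 1→0 → fail=4;  out ∅∪∅=∅
  n22('adc'): parent n21 fail=1; on 'c' 1 → fail=2;  out ∅∪{6}={6}
  n10('cbda'): parent n9 fail=1; on 'a' 1→0 → fail=4;  out {2}∪∅={2}
  n14('eeba'): parent n13 fail=15; on 'a' 15→0 → fail=4;  out {3}∪∅={3}
  n18('cdad'): parent n17 fail=4; on 'd' 4 → fail=21;  out ∅∪∅=∅
  n23('adcc'): parent n22 fail=2; on 'c' 2→7→0 → fail=7;  out {7}∪{6}={6,7}
  n19('cdadc'): parent n18 fail=21; on 'c' 21 → fail=22;  out ∅∪{6}={6}
  n20('cdadcc'): parent n19 fail=22; on 'c' 22 → fail=23;  out {5}∪{6,7}={5,6,7}

Run:
[0] read 'c'  n0⇒n7  emit P6@[0:0]
[1] read 'e'  n7⇒n11 (fail-walked)
[2] read 'e'  n11⇒n12
[3] read 'e'  n12⇒n12 (fail-walked)
[4] read 'b'  n12⇒n13  emit P4@[3:4]
[5] read 'a'  n13⇒n14  emit P3@[2:5]
[6] read 'e'  n14⇒n11 (fail-walked)
[7] read 'e'  n11⇒n12
[8] read 'b'  n12⇒n13  emit P4@[7:8]
[9] read 'a'  n13⇒n14  emit P3@[6:9]
[10] read 'd'  n14⇒n21 (fail-walked)
[11] read 'c'  n21⇒n22  emit P6@[11:11]
[12] read 'a'  n22⇒n4 (fail-walked)
[13] read 'd'  n4⇒n21
[14] read 'c'  n21⇒n22  emit P6@[14:14]
[15] read 'c'  n22⇒n23  emit P6@[15:15],P7@[12:15]
[16] read 'c'  n23⇒n7 (fail-walked)  emit P6@[16:16]
[17] read 'a'  n7⇒n4 (fail-walked)
[18] read 'b'  n4⇒n5
[19] read 'd'  n5⇒n6  emit P1@[17:19]
[20] read 'e'  n6⇒n11 (fail-walked)
[21] read 'e'  n11⇒n12
[22] read 'b'  n12⇒n13  emit P4@[21:22]
[23] read 'b'  n13⇒n0 (fail-walked)
[24] read 'd'  n0⇒n1
[25] read 'a'  n1⇒n4 (fail-walked)
[26] read 'b'  n4⇒n5
[27] read 'd'  n5⇒n6  emit P1@[25:27]
[28] read 'e'  n6⇒n11 (fail-walked)

All matches (sorted): [[0,6],[4,4],[5,3],[8,4],[9,3],[11,6],[14,6],[15,6],[15,7],[16,6],[19,1],[22,4],[27,1]]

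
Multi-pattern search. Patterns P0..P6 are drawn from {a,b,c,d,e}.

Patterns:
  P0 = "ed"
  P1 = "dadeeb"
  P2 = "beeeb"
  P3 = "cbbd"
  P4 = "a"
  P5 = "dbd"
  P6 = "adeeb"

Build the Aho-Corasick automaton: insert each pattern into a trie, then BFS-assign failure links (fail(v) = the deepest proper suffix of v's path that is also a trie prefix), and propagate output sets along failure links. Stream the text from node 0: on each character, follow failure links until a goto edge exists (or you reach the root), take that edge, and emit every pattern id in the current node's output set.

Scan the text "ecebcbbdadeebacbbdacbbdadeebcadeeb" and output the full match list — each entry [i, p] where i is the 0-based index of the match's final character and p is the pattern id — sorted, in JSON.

Build:
Trie nodes:
  n0 'ε': a→18 b→9 c→14 d→3 e→1
  n1 'e': d→2
  n2 'ed': ·  [P0 ends]
  n3 'd': a→4 b→19
  n4 'da': d→5
  n5 'dad': e→6
  n6 'dade': e→7
  n7 'dadee': b→8
  n8 'dadeeb': ·  [P1 ends]
  n9 'b': e→10
  n10 'be': e→11
  n11 'bee': e→12
  n12 'beee': b→13
  n13 'beeeb': ·  [P2 ends]
  n14 'c': b→15
  n15 'cb': b→16
  n16 'cbb': d→17
  n17 'cbbd': ·  [P3 ends]
  n18 'a': d→21  [P4 ends]
  n19 'db': d→20
  n20 'dbd': ·  [P5 ends]
  n21 'ad': e→22
  n22 'ade': e→23
  n23 'adee': b→24
  n24 'adeeb': ·  [P6 ends]

Failure links (BFS by depth):
  fail(1) 'e': from fail(0)=0 chase 'e': 0 ⇒ 0;  out=∅∪out(0)=∅
  fail(3) 'd': from fail(0)=0 chase 'd': 0 ⇒ 0;  out=∅∪out(0)=∅
  fail(9) 'b': from fail(0)=0 chase 'b': 0 ⇒ 0;  out=∅∪out(0)=∅
  fail(14) 'c': from fail(0)=0 chase 'c': 0 ⇒ 0;  out=∅∪out(0)=∅
  fail(18) 'a': from fail(0)=0 chase 'a': 0 ⇒ 0;  out={4}∪out(0)={4}
  fail(2) 'ed': from fail(1)=0 chase 'd': 0 ⇒ 3;  out={0}∪out(3)={0}
  fail(4) 'da': from fail(3)=0 chase 'a': 0 ⇒ 18;  out=∅∪out(18)={4}
  fail(10) 'be': from fail(9)=0 chase 'e': 0 ⇒ 1;  out=∅∪out(1)=∅
  fail(15) 'cb': from fail(14)=0 chase 'b': 0 ⇒ 9;  out=∅∪out(9)=∅
  fail(19) 'db': from fail(3)=0 chase 'b': 0 ⇒ 9;  out=∅∪out(9)=∅
  fail(21) 'ad': from fail(18)=0 chase 'd': 0 ⇒ 3;  out=∅∪out(3)=∅
  fail(5) 'dad': from fail(4)=18 chase 'd': 18 ⇒ 21;  out=∅∪out(21)=∅
  fail(11) 'bee': from fail(10)=1 chase 'e': 1→0 ⇒ 1;  out=∅∪out(1)=∅
  fail(16) 'cbb': from fail(15)=9 chase 'b': 9→0 ⇒ 9;  out=∅∪out(9)=∅
  fail(20) 'dbd': from fail(19)=9 chase 'd': 9→0 ⇒ 3;  out={5}∪out(3)={5}
  fail(22) 'ade': from fail(21)=3 chase 'e': 3→0 ⇒ 1;  out=∅∪out(1)=∅
  fail(6) 'dade': from fail(5)=21 chase 'e': 21 ⇒ 22;  out=∅∪out(22)=∅
  fail(12) 'beee': from fail(11)=1 chase 'e': 1→0 ⇒ 1;  out=∅∪out(1)=∅
  fail(17) 'cbbd': from fail(16)=9 chase 'd': 9→0 ⇒ 3;  out={3}∪out(3)={3}
  fail(23) 'adee': from fail(22)=1 chase 'e': 1→0 ⇒ 1;  out=∅∪out(1)=∅
  fail(7) 'dadee': from fail(6)=22 chase 'e': 22 ⇒ 23;  out=∅∪out(23)=∅
  fail(13) 'beeeb': from fail(12)=1 chase 'b': 1→0 ⇒ 9;  out={2}∪out(9)={2}
  fail(24) 'adeeb': from fail(23)=1 chase 'b': 1→0 ⇒ 9;  out={6}∪out(9)={6}
  fail(8) 'dadeeb': from fail(7)=23 chase 'b': 23 ⇒ 24;  out={1}∪out(24)={1,6}

Run:
[0] read 'e'  n0⇒n1
[1] read 'c'  n1⇒n14 ·f
[2] read 'e'  n14⇒n1 ·f
[3] read 'b'  n1⇒n9 ·f
[4] read 'c'  n9⇒n14 ·f
[5] read 'b'  n14⇒n15
[6] read 'b'  n15⇒n16
[7] read 'd'  n16⇒n17  emit P3@[4:7]
[8] read 'a'  n17⇒n4 ·f  emit P4@[8:8]
[9] read 'd'  n4⇒n5
[10] read 'e'  n5⇒n6
[11] read 'e'  n6⇒n7
[12] read 'b'  n7⇒n8  emit P1@[7:12],P6@[8:12]
[13] read 'a'  n8⇒n18 ·f  emit P4@[13:13]
[14] read 'c'  n18⇒n14 ·f
[15] read 'b'  n14⇒n15
[16] read 'b'  n15⇒n16
[17] read 'd'  n16⇒n17  emit P3@[14:17]
[18] read 'a'  n17⇒n4 ·f  emit P4@[18:18]
[19] read 'c'  n4⇒n14 ·f
[20] read 'b'  n14⇒n15
[21] read 'b'  n15⇒n16
[22] read 'd'  n16⇒n17  emit P3@[19:22]
[23] read 'a'  n17⇒n4 ·f  emit P4@[23:23]
[24] read 'd'  n4⇒n5
[25] read 'e'  n5⇒n6
[26] read 'e'  n6⇒n7
[27] read 'b'  n7⇒n8  emit P1@[22:27],P6@[23:27]
[28] read 'c'  n8⇒n14 ·f
[29] read 'a'  n14⇒n18 ·f  emit P4@[29:29]
[30] read 'd'  n18⇒n21
[31] read 'e'  n21⇒n22
[32] read 'e'  n22⇒n23
[33] read 'b'  n23⇒n24  emit P6@[29:33]

Matches: [[7,3],[8,4],[12,1],[12,6],[13,4],[17,3],[18,4],[22,3],[23,4],[27,1],[27,6],[29,4],[33,6]]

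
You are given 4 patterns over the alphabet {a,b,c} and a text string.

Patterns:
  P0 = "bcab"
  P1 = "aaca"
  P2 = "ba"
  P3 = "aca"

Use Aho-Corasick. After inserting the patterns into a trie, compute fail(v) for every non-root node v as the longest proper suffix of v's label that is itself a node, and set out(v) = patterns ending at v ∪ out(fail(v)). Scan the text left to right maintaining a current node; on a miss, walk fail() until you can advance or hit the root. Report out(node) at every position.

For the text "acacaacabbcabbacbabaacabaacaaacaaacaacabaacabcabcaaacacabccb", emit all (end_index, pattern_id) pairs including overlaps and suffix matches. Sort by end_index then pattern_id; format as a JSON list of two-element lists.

Construct AC machine:
Trie (insert patterns):
  0='ε' goto a→5 b→1
  1='b' goto a→9 c→2
  2='bc' goto a→3
  3='bca' goto b→4
  4='bcab' goto ·  [P0 ends]
  5='a' goto a→6 c→10
  6='aa' goto c→7
  7='aac' goto a→8
  8='aaca' goto ·  [P1 ends]
  9='ba' goto ·  [P2 ends]
  10='ac' goto a→11
  11='aca' goto ·  [P3 ends]

BFS fail/out derivation:
  n1('b'): parent n0 fail=0; on 'b' 0 → fail=0;  out ∅∪∅=∅
  n5('a'): parent n0 fail=0; on 'a' 0 → fail=0;  out ∅∪∅=∅
  n2('bc'): parent n1 fail=0; on 'c' 0 → fail=0;  out ∅∪∅=∅
  n6('aa'): parent n5 fail=0; on 'a' 0 → fail=5;  out ∅∪∅=∅
  n9('ba'): parent n1 fail=0; on 'a' 0 → fail=5;  out {2}∪∅={2}
  n10('ac'): parent n5 fail=0; on 'c' 0 → fail=0;  out ∅∪∅=∅
  n3('bca'): parent n2 fail=0; on 'a' 0 → fail=5;  out ∅∪∅=∅
  n7('aac'): parent n6 fail=5; on 'c' 5 → fail=10;  out ∅∪∅=∅
  n11('aca'): parent n10 fail=0; on 'a' 0 → fail=5;  out {3}∪∅={3}
  n4('bcab'): parent n3 fail=5; on 'b' 5→0 → fail=1;  out {0}∪∅={0}
  n8('aaca'): parent n7 fail=10; on 'a' 10 → fail=11;  out {1}∪{3}={1,3}

Scan:
i=0 'a': node 0→5
i=1 'c': node 5→10
i=2 'a': node 10→11  emit P3@[0:2]
i=3 'c': node 11→10 (fail-walked)
i=4 'a': node 10→11  emit P3@[2:4]
i=5 'a': node 11→6 (fail-walked)
i=6 'c': node 6→7
i=7 'a': node 7→8  emit P1@[4:7],P3@[5:7]
i=8 'b': node 8→1 (fail-walked)
i=9 'b': node 1→1 (fail-walked)
i=10 'c': node 1→2
i=11 'a': node 2→3
i=12 'b': node 3→4  emit P0@[9:12]
i=13 'b': node 4→1 (fail-walked)
i=14 'a': node 1→9  emit P2@[13:14]
i=15 'c': node 9→10 (fail-walked)
i=16 'b': node 10→1 (fail-walked)
i=17 'a': node 1→9  emit P2@[16:17]
i=18 'b': node 9→1 (fail-walked)
i=19 'a': node 1→9  emit P2@[18:19]
i=20 'a': node 9→6 (fail-walked)
i=21 'c': node 6→7
i=22 'a': node 7→8  emit P1@[19:22],P3@[20:22]
i=23 'b': node 8→1 (fail-walked)
i=24 'a': node 1→9  emit P2@[23:24]
i=25 'a': node 9→6 (fail-walked)
i=26 'c': node 6→7
i=27 'a': node 7→8  emit P1@[24:27],P3@[25:27]
i=28 'a': node 8→6 (fail-walked)
i=29 'a': node 6→6 (fail-walked)
i=30 'c': node 6→7
i=31 'a': node 7→8  emit P1@[28:31],P3@[29:31]
i=32 'a': node 8→6 (fail-walked)
i=33 'a': node 6→6 (fail-walked)
i=34 'c': node 6→7
i=35 'a': node 7→8  emit P1@[32:35],P3@[33:35]
i=36 'a': node 8→6 (fail-walked)
i=37 'c': node 6→7
i=38 'a': node 7→8  emit P1@[35:38],P3@[36:38]
i=39 'b': node 8→1 (fail-walked)
i=40 'a': node 1→9  emit P2@[39:40]
i=41 'a': node 9→6 (fail-walked)
i=42 'c': node 6→7
i=43 'a': node 7→8  emit P1@[40:43],P3@[41:43]
i=44 'b': node 8→1 (fail-walked)
i=45 'c': node 1→2
i=46 'a': node 2→3
i=47 'b': node 3→4  emit P0@[44:47]
i=48 'c': node 4→2 (fail-walked)
i=49 'a': node 2→3
i=50 'a': node 3→6 (fail-walked)
i=51 'a': node 6→6 (fail-walked)
i=52 'c': node 6→7
i=53 'a': node 7→8  emit P1@[50:53],P3@[51:53]
i=54 'c': node 8→10 (fail-walked)
i=55 'a': node 10→11  emit P3@[53:55]
i=56 'b': node 11→1 (fail-walked)
i=57 'c': node 1→2
i=58 'c': node 2→0 (fail-walked)
i=59 'b': node 0→1

All matches (sorted): [[2,3],[4,3],[7,1],[7,3],[12,0],[14,2],[17,2],[19,2],[22,1],[22,3],[24,2],[27,1],[27,3],[31,1],[31,3],[35,1],[35,3],[38,1],[38,3],[40,2],[43,1],[43,3],[47,0],[53,1],[53,3],[55,3]]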